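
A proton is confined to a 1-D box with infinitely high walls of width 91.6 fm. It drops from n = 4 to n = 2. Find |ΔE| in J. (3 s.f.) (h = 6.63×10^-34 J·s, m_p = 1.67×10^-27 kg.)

E_1 = h²/(8m_pL²) = 3.921×10^-15 J.
|ΔE| = |4² − 2²|·E_1 = 12·3.921×10^-15 J = 4.71×10^-14 J.

|ΔE| = 4.71×10^-14 J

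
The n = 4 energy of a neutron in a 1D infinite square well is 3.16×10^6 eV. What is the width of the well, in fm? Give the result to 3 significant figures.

L = 32.2 fm

From E_n = n²h²/(8m_nL²), L = n·h/√(8m_nE_n).
E_4 = 3.16×10^6 eV = 5.062×10^-13 J, so L = 4·6.626×10^-34/√(8·1.675×10^-27·5.062×10^-13) = 3.22×10^-14 m = 32.2 fm.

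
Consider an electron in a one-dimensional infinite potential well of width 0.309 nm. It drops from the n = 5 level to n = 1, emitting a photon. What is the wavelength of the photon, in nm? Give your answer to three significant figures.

E_1 = h²/(8m_eL²) = 6.310×10^-19 J, so ΔE = (5² − 1²)E_1 = 1.514×10^-17 J.
λ = hc/ΔE = (6.626×10^-34·2.998×10^8)/1.514×10^-17 = 1.31×10^-8 m = 13.1 nm.

λ = 13.1 nm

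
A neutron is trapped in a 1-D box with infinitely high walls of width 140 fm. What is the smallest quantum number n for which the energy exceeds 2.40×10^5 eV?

n = 5

E_1 = h²/(8m_nL²) = 1.672×10^-15 J = 1.044×10^4 eV.
Need n² > 2.40×10^5/1.044×10^4 = 22.99, i.e. n > 4.795.
The smallest integer satisfying this is n = 5.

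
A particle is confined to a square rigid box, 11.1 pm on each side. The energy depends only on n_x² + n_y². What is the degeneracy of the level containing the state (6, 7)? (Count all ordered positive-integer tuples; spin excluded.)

degeneracy = 4

The level has n_x² + n_y² = 85. The ordered positive-integer solutions are (2, 9), (6, 7), (7, 6), (9, 2).
That gives 4 states.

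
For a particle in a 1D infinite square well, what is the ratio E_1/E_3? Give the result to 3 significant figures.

E_n ∝ n², so E_1/E_3 = 1²/3² = 1/9 = 0.111.

0.111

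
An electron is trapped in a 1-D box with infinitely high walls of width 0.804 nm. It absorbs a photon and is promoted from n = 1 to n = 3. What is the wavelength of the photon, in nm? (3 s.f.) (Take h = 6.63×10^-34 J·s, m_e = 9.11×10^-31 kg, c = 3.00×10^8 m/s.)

E_1 = h²/(8m_eL²) = 9.331×10^-20 J, so ΔE = (3² − 1²)E_1 = 7.465×10^-19 J.
λ = hc/ΔE = (6.63×10^-34·3.00×10^8)/7.465×10^-19 = 2.66×10^-7 m = 266 nm.

λ = 266 nm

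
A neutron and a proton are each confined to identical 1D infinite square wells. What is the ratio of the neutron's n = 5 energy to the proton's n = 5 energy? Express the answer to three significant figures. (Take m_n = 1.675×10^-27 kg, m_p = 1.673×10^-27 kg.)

0.999

E_n ∝ 1/m at fixed n and L, so the ratio is m_p/m_n = 1.673×10^-27/1.675×10^-27 = 0.999.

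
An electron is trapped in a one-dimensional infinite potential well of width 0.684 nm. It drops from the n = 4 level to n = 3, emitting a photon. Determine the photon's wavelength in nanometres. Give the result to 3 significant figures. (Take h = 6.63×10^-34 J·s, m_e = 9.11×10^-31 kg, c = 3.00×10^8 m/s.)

λ = 220 nm

E_1 = h²/(8m_eL²) = 1.289×10^-19 J, so ΔE = (4² − 3²)E_1 = 9.023×10^-19 J.
λ = hc/ΔE = (6.63×10^-34·3.00×10^8)/9.023×10^-19 = 2.20×10^-7 m = 220 nm.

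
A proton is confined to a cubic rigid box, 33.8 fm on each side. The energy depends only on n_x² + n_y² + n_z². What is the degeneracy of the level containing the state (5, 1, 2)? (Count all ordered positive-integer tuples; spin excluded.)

degeneracy = 6

The level has n_x² + n_y² + n_z² = 30. The ordered positive-integer solutions are (1, 2, 5), (1, 5, 2), (2, 1, 5), (2, 5, 1), (5, 1, 2), (5, 2, 1).
That gives 6 states.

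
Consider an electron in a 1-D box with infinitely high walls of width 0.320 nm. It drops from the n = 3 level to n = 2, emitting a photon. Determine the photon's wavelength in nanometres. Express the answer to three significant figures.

E_1 = h²/(8m_eL²) = 5.884×10^-19 J, so ΔE = (3² − 2²)E_1 = 2.942×10^-18 J.
λ = hc/ΔE = (6.626×10^-34·2.998×10^8)/2.942×10^-18 = 6.75×10^-8 m = 67.5 nm.

λ = 67.5 nm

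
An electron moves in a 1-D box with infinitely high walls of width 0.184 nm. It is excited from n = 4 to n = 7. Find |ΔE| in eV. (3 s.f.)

E_1 = h²/(8m_eL²) = 1.780×10^-18 J.
|ΔE| = |4² − 7²|·E_1 = 33·1.780×10^-18 J = 5.874×10^-17 J = 367 eV.

|ΔE| = 367 eV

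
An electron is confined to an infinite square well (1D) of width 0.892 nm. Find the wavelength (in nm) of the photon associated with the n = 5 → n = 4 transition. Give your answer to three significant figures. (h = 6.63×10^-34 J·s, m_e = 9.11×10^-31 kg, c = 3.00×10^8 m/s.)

λ = 292 nm

E_1 = h²/(8m_eL²) = 7.580×10^-20 J, so ΔE = (5² − 4²)E_1 = 6.822×10^-19 J.
λ = hc/ΔE = (6.63×10^-34·3.00×10^8)/6.822×10^-19 = 2.92×10^-7 m = 292 nm.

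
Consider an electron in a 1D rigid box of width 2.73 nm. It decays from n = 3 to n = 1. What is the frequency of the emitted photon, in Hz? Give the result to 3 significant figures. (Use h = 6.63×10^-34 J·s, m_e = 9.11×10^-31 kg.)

E_1 = h²/(8m_eL²) = 8.093×10^-21 J and ΔE = (3² − 1²)E_1 = 6.474×10^-20 J.
f = ΔE/h = 6.474×10^-20/6.63×10^-34 = 9.76×10^13 Hz.

f = 9.76×10^13 Hz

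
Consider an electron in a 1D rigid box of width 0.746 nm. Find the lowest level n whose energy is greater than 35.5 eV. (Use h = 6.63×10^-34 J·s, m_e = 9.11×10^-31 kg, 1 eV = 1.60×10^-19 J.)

E_1 = h²/(8m_eL²) = 1.084×10^-19 J = 0.6775 eV.
Need n² > 35.5/0.6775 = 52.40, i.e. n > 7.239.
The smallest integer satisfying this is n = 8.

n = 8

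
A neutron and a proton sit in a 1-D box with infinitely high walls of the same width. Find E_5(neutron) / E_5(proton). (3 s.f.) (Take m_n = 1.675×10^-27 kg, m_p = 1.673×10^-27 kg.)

0.999

E_n ∝ 1/m at fixed n and L, so the ratio is m_p/m_n = 1.673×10^-27/1.675×10^-27 = 0.999.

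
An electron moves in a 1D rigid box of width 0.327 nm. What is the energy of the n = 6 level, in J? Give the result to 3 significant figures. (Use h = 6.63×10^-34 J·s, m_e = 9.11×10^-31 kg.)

E_6 = 2.03×10^-17 J

For an infinite well E_n = n²h²/(8m_eL²), so E_1 = h²/(8m_eL²) = (6.63×10^-34)²/(8·9.11×10^-31·(3.27×10^-10 m)²) = 5.641×10^-19 J.
Then E_6 = 6²·E_1 = 36·5.641×10^-19 J = 2.03×10^-17 J.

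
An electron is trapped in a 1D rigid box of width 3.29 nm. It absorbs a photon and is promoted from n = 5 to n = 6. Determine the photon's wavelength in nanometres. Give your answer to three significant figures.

E_1 = h²/(8m_eL²) = 5.566×10^-21 J, so ΔE = (6² − 5²)E_1 = 6.123×10^-20 J.
λ = hc/ΔE = (6.626×10^-34·2.998×10^8)/6.123×10^-20 = 3.24×10^-6 m = 3.24×10^3 nm.

λ = 3.24×10^3 nm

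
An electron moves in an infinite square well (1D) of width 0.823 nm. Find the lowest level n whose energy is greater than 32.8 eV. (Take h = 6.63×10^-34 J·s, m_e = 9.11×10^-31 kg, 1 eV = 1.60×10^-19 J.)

n = 8

E_1 = h²/(8m_eL²) = 8.905×10^-20 J = 0.5566 eV.
Need n² > 32.8/0.5566 = 58.93, i.e. n > 7.677.
The smallest integer satisfying this is n = 8.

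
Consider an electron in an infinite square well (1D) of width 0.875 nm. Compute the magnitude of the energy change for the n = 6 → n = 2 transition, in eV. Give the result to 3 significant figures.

|ΔE| = 15.7 eV

E_1 = h²/(8m_eL²) = 7.869×10^-20 J.
|ΔE| = |6² − 2²|·E_1 = 32·7.869×10^-20 J = 2.518×10^-18 J = 15.7 eV.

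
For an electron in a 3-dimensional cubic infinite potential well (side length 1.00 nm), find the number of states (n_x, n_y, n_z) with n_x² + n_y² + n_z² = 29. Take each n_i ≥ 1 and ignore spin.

degeneracy = 6

The level has n_x² + n_y² + n_z² = 29. The ordered positive-integer solutions are (2, 3, 4), (2, 4, 3), (3, 2, 4), (3, 4, 2), (4, 2, 3), (4, 3, 2).
That gives 6 states.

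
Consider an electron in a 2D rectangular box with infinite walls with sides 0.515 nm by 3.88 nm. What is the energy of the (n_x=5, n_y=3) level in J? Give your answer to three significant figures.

For a 2D rectangular well E = (h²/8m_e)·Σ n_i²/L_i² = (6.626×10^-34)²/(8·9.109×10^-31) · [5²/(0.515 nm)² + 3²/(3.88 nm)²].
Evaluating gives E = 5.71×10^-18 J.

E = 5.71×10^-18 J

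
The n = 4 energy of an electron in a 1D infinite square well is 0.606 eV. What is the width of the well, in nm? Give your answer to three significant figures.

L = 3.15 nm

From E_n = n²h²/(8m_eL²), L = n·h/√(8m_eE_n).
E_4 = 0.606 eV = 9.708×10^-20 J, so L = 4·6.626×10^-34/√(8·9.109×10^-31·9.708×10^-20) = 3.15×10^-9 m = 3.15 nm.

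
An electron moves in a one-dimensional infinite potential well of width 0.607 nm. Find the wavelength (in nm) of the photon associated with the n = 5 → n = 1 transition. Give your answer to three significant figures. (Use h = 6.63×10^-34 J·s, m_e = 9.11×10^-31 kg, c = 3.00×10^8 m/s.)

λ = 50.6 nm

E_1 = h²/(8m_eL²) = 1.637×10^-19 J, so ΔE = (5² − 1²)E_1 = 3.929×10^-18 J.
λ = hc/ΔE = (6.63×10^-34·3.00×10^8)/3.929×10^-18 = 5.06×10^-8 m = 50.6 nm.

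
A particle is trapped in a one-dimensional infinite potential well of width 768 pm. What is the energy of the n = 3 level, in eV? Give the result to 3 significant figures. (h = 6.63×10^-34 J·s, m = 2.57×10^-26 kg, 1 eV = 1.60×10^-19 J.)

E_3 = 2.04×10^-4 eV

For an infinite well E_n = n²h²/(8mL²), so E_1 = h²/(8mL²) = (6.63×10^-34)²/(8·2.57×10^-26·(7.68×10^-10 m)²) = 3.625×10^-24 J.
Then E_3 = 3²·E_1 = 9·3.625×10^-24 J = 3.263×10^-23 J.
Converting, E_3 = 3.263×10^-23 J / (1.60×10^-19 J/eV) = 2.04×10^-4 eV.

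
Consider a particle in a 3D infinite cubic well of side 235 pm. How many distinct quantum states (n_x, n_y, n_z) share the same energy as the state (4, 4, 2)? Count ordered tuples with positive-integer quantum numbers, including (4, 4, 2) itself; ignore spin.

degeneracy = 3

The level has n_x² + n_y² + n_z² = 36. The ordered positive-integer solutions are (2, 4, 4), (4, 2, 4), (4, 4, 2).
That gives 3 states.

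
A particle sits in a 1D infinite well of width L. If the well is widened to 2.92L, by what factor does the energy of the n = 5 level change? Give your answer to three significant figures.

0.117

E_n ∝ 1/L², so the energy scales by 1/2.92² = 0.117.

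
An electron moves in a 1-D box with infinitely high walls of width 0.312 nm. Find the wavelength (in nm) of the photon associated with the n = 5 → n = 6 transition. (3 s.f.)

E_1 = h²/(8m_eL²) = 6.189×10^-19 J, so ΔE = (6² − 5²)E_1 = 6.808×10^-18 J.
λ = hc/ΔE = (6.626×10^-34·2.998×10^8)/6.808×10^-18 = 2.92×10^-8 m = 29.2 nm.

λ = 29.2 nm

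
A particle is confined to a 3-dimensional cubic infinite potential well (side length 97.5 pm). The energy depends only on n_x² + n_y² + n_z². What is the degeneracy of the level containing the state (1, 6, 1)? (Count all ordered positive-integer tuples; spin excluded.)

degeneracy = 9

The level has n_x² + n_y² + n_z² = 38. The ordered positive-integer solutions are (1, 1, 6), (1, 6, 1), (2, 3, 5), (2, 5, 3), (3, 2, 5), (3, 5, 2), (5, 2, 3), (5, 3, 2), (6, 1, 1).
That gives 9 states.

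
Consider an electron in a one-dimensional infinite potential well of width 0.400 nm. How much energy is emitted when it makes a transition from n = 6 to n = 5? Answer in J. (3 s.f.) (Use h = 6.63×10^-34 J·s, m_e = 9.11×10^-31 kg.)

|ΔE| = 4.15×10^-18 J

E_1 = h²/(8m_eL²) = 3.770×10^-19 J.
|ΔE| = |6² − 5²|·E_1 = 11·3.770×10^-19 J = 4.15×10^-18 J.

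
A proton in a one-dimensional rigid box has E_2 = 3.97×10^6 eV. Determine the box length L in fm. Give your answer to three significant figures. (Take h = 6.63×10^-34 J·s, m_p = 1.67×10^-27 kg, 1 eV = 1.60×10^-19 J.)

From E_n = n²h²/(8m_pL²), L = n·h/√(8m_pE_n).
E_2 = 3.97×10^6 eV = 6.352×10^-13 J, so L = 2·6.63×10^-34/√(8·1.67×10^-27·6.352×10^-13) = 1.44×10^-14 m = 14.4 fm.

L = 14.4 fm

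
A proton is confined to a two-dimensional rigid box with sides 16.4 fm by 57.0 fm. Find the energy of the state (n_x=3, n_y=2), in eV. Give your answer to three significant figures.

For a 2D rectangular well E = (h²/8m_p)·Σ n_i²/L_i² = (6.626×10^-34)²/(8·1.673×10^-27) · [3²/(16.4 fm)² + 2²/(57.0 fm)²].
Evaluating gives E = 1.138×10^-12 J = 7.10×10^6 eV.

E = 7.10×10^6 eV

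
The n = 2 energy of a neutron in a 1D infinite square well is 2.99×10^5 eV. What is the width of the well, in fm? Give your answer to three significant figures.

L = 52.3 fm

From E_n = n²h²/(8m_nL²), L = n·h/√(8m_nE_n).
E_2 = 2.99×10^5 eV = 4.790×10^-14 J, so L = 2·6.626×10^-34/√(8·1.675×10^-27·4.790×10^-14) = 5.23×10^-14 m = 52.3 fm.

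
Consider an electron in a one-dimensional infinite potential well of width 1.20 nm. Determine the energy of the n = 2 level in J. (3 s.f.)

E_2 = 1.67×10^-19 J

For an infinite well E_n = n²h²/(8m_eL²), so E_1 = h²/(8m_eL²) = (6.626×10^-34)²/(8·9.109×10^-31·(1.20×10^-9 m)²) = 4.184×10^-20 J.
Then E_2 = 2²·E_1 = 4·4.184×10^-20 J = 1.67×10^-19 J.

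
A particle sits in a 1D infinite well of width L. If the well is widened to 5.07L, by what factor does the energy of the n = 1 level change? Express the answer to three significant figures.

E_n ∝ 1/L², so the energy scales by 1/5.07² = 0.0389.

0.0389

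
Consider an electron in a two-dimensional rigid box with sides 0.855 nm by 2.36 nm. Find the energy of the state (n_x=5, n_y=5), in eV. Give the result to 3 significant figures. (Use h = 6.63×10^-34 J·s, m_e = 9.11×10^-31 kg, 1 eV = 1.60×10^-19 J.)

E = 14.6 eV

For a 2D rectangular well E = (h²/8m_e)·Σ n_i²/L_i² = (6.63×10^-34)²/(8·9.11×10^-31) · [5²/(0.855 nm)² + 5²/(2.36 nm)²].
Evaluating gives E = 2.333×10^-18 J = 14.6 eV.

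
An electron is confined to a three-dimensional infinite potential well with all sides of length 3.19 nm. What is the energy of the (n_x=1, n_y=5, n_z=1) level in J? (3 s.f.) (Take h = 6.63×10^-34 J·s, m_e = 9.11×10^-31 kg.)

For a 3D rectangular well E = (h²/8m_e)·Σ n_i²/L_i² = (6.63×10^-34)²/(8·9.11×10^-31) · [1²/(3.19 nm)² + 5²/(3.19 nm)² + 1²/(3.19 nm)²].
Evaluating gives E = 1.60×10^-19 J.

E = 1.60×10^-19 J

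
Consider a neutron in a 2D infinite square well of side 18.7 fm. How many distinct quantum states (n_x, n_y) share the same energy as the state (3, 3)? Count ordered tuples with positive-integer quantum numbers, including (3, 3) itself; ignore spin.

The level has n_x² + n_y² = 18. The ordered positive-integer solutions are (3, 3).
That gives 1 state.

degeneracy = 1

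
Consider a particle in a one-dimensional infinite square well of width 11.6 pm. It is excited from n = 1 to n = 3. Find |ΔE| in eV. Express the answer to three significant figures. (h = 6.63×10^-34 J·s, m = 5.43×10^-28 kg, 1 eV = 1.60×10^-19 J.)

E_1 = h²/(8mL²) = 7.520×10^-19 J.
|ΔE| = |1² − 3²|·E_1 = 8·7.520×10^-19 J = 6.016×10^-18 J = 37.6 eV.

|ΔE| = 37.6 eV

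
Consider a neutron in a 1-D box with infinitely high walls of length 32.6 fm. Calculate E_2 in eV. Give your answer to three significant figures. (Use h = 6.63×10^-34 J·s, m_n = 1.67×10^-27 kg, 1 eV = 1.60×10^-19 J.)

E_2 = 7.74×10^5 eV

For an infinite well E_n = n²h²/(8m_nL²), so E_1 = h²/(8m_nL²) = (6.63×10^-34)²/(8·1.67×10^-27·(3.26×10^-14 m)²) = 3.096×10^-14 J.
Then E_2 = 2²·E_1 = 4·3.096×10^-14 J = 1.238×10^-13 J.
Converting, E_2 = 1.238×10^-13 J / (1.60×10^-19 J/eV) = 7.74×10^5 eV.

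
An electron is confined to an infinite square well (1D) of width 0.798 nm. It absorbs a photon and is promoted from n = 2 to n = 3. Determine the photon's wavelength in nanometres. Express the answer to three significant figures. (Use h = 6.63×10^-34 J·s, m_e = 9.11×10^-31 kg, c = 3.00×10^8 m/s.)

λ = 420 nm

E_1 = h²/(8m_eL²) = 9.471×10^-20 J, so ΔE = (3² − 2²)E_1 = 4.735×10^-19 J.
λ = hc/ΔE = (6.63×10^-34·3.00×10^8)/4.735×10^-19 = 4.20×10^-7 m = 420 nm.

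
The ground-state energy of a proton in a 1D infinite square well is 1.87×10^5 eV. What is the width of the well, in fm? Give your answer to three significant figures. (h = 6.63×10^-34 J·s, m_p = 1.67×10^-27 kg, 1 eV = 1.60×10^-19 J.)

L = 33.2 fm

From E_n = n²h²/(8m_pL²), L = n·h/√(8m_pE_n).
E_1 = 1.87×10^5 eV = 2.992×10^-14 J, so L = 1·6.63×10^-34/√(8·1.67×10^-27·2.992×10^-14) = 3.32×10^-14 m = 33.2 fm.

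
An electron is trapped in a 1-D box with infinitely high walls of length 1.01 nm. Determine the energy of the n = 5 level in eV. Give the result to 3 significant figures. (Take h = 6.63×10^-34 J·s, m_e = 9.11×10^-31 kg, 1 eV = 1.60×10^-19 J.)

For an infinite well E_n = n²h²/(8m_eL²), so E_1 = h²/(8m_eL²) = (6.63×10^-34)²/(8·9.11×10^-31·(1.01×10^-9 m)²) = 5.913×10^-20 J.
Then E_5 = 5²·E_1 = 25·5.913×10^-20 J = 1.478×10^-18 J.
Converting, E_5 = 1.478×10^-18 J / (1.60×10^-19 J/eV) = 9.24 eV.

E_5 = 9.24 eV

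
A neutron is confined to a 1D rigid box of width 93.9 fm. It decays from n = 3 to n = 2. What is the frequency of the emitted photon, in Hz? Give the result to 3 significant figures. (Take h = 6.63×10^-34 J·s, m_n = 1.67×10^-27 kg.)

E_1 = h²/(8m_nL²) = 3.732×10^-15 J and ΔE = (3² − 2²)E_1 = 1.866×10^-14 J.
f = ΔE/h = 1.866×10^-14/6.63×10^-34 = 2.81×10^19 Hz.

f = 2.81×10^19 Hz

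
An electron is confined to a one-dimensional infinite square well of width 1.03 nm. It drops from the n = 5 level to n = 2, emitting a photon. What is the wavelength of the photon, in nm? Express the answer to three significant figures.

λ = 167 nm

E_1 = h²/(8m_eL²) = 5.679×10^-20 J, so ΔE = (5² − 2²)E_1 = 1.193×10^-18 J.
λ = hc/ΔE = (6.626×10^-34·2.998×10^8)/1.193×10^-18 = 1.67×10^-7 m = 167 nm.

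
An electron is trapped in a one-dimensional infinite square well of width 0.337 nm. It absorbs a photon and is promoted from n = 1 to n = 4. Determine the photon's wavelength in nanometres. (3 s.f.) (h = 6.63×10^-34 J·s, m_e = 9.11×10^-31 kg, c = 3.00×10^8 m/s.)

E_1 = h²/(8m_eL²) = 5.311×10^-19 J, so ΔE = (4² − 1²)E_1 = 7.966×10^-18 J.
λ = hc/ΔE = (6.63×10^-34·3.00×10^8)/7.966×10^-18 = 2.50×10^-8 m = 25.0 nm.

λ = 25.0 nm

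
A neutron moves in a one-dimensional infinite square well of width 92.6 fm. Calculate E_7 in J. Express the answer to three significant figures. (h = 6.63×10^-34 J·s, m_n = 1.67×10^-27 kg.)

For an infinite well E_n = n²h²/(8m_nL²), so E_1 = h²/(8m_nL²) = (6.63×10^-34)²/(8·1.67×10^-27·(9.26×10^-14 m)²) = 3.837×10^-15 J.
Then E_7 = 7²·E_1 = 49·3.837×10^-15 J = 1.88×10^-13 J.

E_7 = 1.88×10^-13 J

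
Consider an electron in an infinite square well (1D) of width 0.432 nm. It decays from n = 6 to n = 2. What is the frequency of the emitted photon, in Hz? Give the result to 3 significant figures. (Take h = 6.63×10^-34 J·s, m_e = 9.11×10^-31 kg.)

f = 1.56×10^16 Hz

E_1 = h²/(8m_eL²) = 3.232×10^-19 J and ΔE = (6² − 2²)E_1 = 1.034×10^-17 J.
f = ΔE/h = 1.034×10^-17/6.63×10^-34 = 1.56×10^16 Hz.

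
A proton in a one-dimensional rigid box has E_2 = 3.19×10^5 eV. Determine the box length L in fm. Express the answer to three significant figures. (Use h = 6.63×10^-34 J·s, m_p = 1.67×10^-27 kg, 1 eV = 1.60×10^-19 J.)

L = 50.8 fm

From E_n = n²h²/(8m_pL²), L = n·h/√(8m_pE_n).
E_2 = 3.19×10^5 eV = 5.104×10^-14 J, so L = 2·6.63×10^-34/√(8·1.67×10^-27·5.104×10^-14) = 5.08×10^-14 m = 50.8 fm.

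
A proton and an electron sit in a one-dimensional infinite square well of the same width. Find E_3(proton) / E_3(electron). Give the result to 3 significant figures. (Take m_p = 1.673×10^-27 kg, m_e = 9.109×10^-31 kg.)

5.44×10^-4

E_n ∝ 1/m at fixed n and L, so the ratio is m_e/m_p = 9.109×10^-31/1.673×10^-27 = 5.44×10^-4.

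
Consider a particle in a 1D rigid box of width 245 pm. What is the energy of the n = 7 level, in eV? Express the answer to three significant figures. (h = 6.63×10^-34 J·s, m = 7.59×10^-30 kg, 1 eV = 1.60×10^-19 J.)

For an infinite well E_n = n²h²/(8mL²), so E_1 = h²/(8mL²) = (6.63×10^-34)²/(8·7.59×10^-30·(2.45×10^-10 m)²) = 1.206×10^-19 J.
Then E_7 = 7²·E_1 = 49·1.206×10^-19 J = 5.909×10^-18 J.
Converting, E_7 = 5.909×10^-18 J / (1.60×10^-19 J/eV) = 36.9 eV.

E_7 = 36.9 eV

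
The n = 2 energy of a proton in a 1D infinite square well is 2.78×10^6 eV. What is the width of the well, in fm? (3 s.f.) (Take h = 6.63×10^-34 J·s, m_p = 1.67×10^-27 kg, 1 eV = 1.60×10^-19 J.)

L = 17.2 fm

From E_n = n²h²/(8m_pL²), L = n·h/√(8m_pE_n).
E_2 = 2.78×10^6 eV = 4.448×10^-13 J, so L = 2·6.63×10^-34/√(8·1.67×10^-27·4.448×10^-13) = 1.72×10^-14 m = 17.2 fm.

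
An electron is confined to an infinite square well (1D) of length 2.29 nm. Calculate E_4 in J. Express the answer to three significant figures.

For an infinite well E_n = n²h²/(8m_eL²), so E_1 = h²/(8m_eL²) = (6.626×10^-34)²/(8·9.109×10^-31·(2.29×10^-9 m)²) = 1.149×10^-20 J.
Then E_4 = 4²·E_1 = 16·1.149×10^-20 J = 1.84×10^-19 J.

E_4 = 1.84×10^-19 J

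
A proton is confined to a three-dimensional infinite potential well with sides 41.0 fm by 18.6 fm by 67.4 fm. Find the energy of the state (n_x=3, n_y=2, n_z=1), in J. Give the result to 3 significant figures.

For a 3D rectangular well E = (h²/8m_p)·Σ n_i²/L_i² = (6.626×10^-34)²/(8·1.673×10^-27) · [3²/(41.0 fm)² + 2²/(18.6 fm)² + 1²/(67.4 fm)²].
Evaluating gives E = 5.62×10^-13 J.

E = 5.62×10^-13 J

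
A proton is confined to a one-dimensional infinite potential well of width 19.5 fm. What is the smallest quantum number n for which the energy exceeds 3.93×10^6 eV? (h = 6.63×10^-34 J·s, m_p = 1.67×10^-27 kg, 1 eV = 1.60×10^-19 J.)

n = 3

E_1 = h²/(8m_pL²) = 8.653×10^-14 J = 5.408×10^5 eV.
Need n² > 3.93×10^6/5.408×10^5 = 7.267, i.e. n > 2.696.
The smallest integer satisfying this is n = 3.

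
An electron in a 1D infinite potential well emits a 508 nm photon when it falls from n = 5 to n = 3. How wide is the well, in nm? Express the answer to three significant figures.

The photon carries ΔE = hc/λ = 6.626×10^-34·2.998×10^8/5.08×10^-7 m = 3.910×10^-19 J.
Since ΔE = (5² − 3²)E_1, E_1 = 2.444×10^-20 J, and L = h/√(8m_eE_1) = 1.57×10^-9 m = 1.57 nm.

L = 1.57 nm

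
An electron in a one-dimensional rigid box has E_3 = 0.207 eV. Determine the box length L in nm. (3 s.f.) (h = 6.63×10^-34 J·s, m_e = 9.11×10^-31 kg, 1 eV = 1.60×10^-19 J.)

From E_n = n²h²/(8m_eL²), L = n·h/√(8m_eE_n).
E_3 = 0.207 eV = 3.312×10^-20 J, so L = 3·6.63×10^-34/√(8·9.11×10^-31·3.312×10^-20) = 4.05×10^-9 m = 4.05 nm.

L = 4.05 nm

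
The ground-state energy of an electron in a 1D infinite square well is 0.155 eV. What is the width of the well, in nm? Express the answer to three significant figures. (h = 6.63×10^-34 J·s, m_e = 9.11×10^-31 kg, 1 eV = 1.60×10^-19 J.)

L = 1.56 nm

From E_n = n²h²/(8m_eL²), L = n·h/√(8m_eE_n).
E_1 = 0.155 eV = 2.480×10^-20 J, so L = 1·6.63×10^-34/√(8·9.11×10^-31·2.480×10^-20) = 1.56×10^-9 m = 1.56 nm.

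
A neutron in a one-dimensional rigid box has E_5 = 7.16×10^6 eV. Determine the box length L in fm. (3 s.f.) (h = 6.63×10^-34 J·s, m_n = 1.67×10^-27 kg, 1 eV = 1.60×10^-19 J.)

From E_n = n²h²/(8m_nL²), L = n·h/√(8m_nE_n).
E_5 = 7.16×10^6 eV = 1.146×10^-12 J, so L = 5·6.63×10^-34/√(8·1.67×10^-27·1.146×10^-12) = 2.68×10^-14 m = 26.8 fm.

L = 26.8 fm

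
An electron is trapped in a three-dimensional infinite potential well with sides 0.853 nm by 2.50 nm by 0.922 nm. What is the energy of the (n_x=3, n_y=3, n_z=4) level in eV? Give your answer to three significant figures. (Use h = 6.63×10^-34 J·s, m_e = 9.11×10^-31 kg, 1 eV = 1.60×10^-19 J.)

For a 3D rectangular well E = (h²/8m_e)·Σ n_i²/L_i² = (6.63×10^-34)²/(8·9.11×10^-31) · [3²/(0.853 nm)² + 3²/(2.50 nm)² + 4²/(0.922 nm)²].
Evaluating gives E = 1.968×10^-18 J = 12.3 eV.

E = 12.3 eV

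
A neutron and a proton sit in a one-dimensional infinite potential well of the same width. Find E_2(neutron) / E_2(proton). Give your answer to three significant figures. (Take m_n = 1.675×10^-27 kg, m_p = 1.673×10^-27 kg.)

E_n ∝ 1/m at fixed n and L, so the ratio is m_p/m_n = 1.673×10^-27/1.675×10^-27 = 0.999.

0.999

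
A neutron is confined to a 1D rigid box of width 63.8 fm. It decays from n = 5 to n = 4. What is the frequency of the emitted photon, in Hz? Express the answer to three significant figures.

f = 1.09×10^20 Hz

E_1 = h²/(8m_nL²) = 8.049×10^-15 J and ΔE = (5² − 4²)E_1 = 7.244×10^-14 J.
f = ΔE/h = 7.244×10^-14/6.626×10^-34 = 1.09×10^20 Hz.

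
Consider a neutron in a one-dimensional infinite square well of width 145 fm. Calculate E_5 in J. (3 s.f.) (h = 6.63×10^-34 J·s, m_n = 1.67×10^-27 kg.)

E_5 = 3.91×10^-14 J

For an infinite well E_n = n²h²/(8m_nL²), so E_1 = h²/(8m_nL²) = (6.63×10^-34)²/(8·1.67×10^-27·(1.45×10^-13 m)²) = 1.565×10^-15 J.
Then E_5 = 5²·E_1 = 25·1.565×10^-15 J = 3.91×10^-14 J.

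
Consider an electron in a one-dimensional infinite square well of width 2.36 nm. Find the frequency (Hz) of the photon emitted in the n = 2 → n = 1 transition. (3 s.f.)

E_1 = h²/(8m_eL²) = 1.082×10^-20 J and ΔE = (2² − 1²)E_1 = 3.246×10^-20 J.
f = ΔE/h = 3.246×10^-20/6.626×10^-34 = 4.90×10^13 Hz.

f = 4.90×10^13 Hz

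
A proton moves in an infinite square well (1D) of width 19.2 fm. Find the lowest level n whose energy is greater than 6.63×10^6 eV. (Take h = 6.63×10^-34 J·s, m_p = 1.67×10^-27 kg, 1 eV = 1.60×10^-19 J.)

E_1 = h²/(8m_pL²) = 8.925×10^-14 J = 5.578×10^5 eV.
Need n² > 6.63×10^6/5.578×10^5 = 11.89, i.e. n > 3.448.
The smallest integer satisfying this is n = 4.

n = 4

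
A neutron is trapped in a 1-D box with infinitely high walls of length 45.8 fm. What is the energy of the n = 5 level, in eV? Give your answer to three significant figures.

For an infinite well E_n = n²h²/(8m_nL²), so E_1 = h²/(8m_nL²) = (6.626×10^-34)²/(8·1.675×10^-27·(4.58×10^-14 m)²) = 1.562×10^-14 J.
Then E_5 = 5²·E_1 = 25·1.562×10^-14 J = 3.905×10^-13 J.
Converting, E_5 = 3.905×10^-13 J / (1.602×10^-19 J/eV) = 2.44×10^6 eV.

E_5 = 2.44×10^6 eV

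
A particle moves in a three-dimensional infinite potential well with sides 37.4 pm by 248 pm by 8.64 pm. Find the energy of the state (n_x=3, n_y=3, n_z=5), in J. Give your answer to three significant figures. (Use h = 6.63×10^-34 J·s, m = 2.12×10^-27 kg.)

E = 8.85×10^-18 J

For a 3D rectangular well E = (h²/8m)·Σ n_i²/L_i² = (6.63×10^-34)²/(8·2.12×10^-27) · [3²/(37.4 pm)² + 3²/(248 pm)² + 5²/(8.64 pm)²].
Evaluating gives E = 8.85×10^-18 J.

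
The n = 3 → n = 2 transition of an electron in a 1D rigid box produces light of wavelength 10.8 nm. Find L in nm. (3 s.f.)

L = 0.128 nm

The photon carries ΔE = hc/λ = 6.626×10^-34·2.998×10^8/1.08×10^-8 m = 1.839×10^-17 J.
Since ΔE = (3² − 2²)E_1, E_1 = 3.678×10^-18 J, and L = h/√(8m_eE_1) = 1.28×10^-10 m = 0.128 nm.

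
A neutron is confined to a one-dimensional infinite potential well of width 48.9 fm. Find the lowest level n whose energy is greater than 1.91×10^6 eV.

n = 5

E_1 = h²/(8m_nL²) = 1.370×10^-14 J = 8.552×10^4 eV.
Need n² > 1.91×10^6/8.552×10^4 = 22.33, i.e. n > 4.725.
The smallest integer satisfying this is n = 5.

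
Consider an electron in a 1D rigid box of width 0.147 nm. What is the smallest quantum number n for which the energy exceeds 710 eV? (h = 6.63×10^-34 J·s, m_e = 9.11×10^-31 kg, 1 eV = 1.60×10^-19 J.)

E_1 = h²/(8m_eL²) = 2.791×10^-18 J = 17.44 eV.
Need n² > 710/17.44 = 40.71, i.e. n > 6.380.
The smallest integer satisfying this is n = 7.

n = 7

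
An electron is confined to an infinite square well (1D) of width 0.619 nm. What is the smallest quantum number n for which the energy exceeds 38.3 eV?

n = 7

E_1 = h²/(8m_eL²) = 1.572×10^-19 J = 0.9813 eV.
Need n² > 38.3/0.9813 = 39.03, i.e. n > 6.247.
The smallest integer satisfying this is n = 7.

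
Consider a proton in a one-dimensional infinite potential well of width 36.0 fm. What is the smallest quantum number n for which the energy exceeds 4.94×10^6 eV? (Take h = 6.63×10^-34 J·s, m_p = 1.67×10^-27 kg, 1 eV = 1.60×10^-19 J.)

n = 6

E_1 = h²/(8m_pL²) = 2.539×10^-14 J = 1.587×10^5 eV.
Need n² > 4.94×10^6/1.587×10^5 = 31.13, i.e. n > 5.579.
The smallest integer satisfying this is n = 6.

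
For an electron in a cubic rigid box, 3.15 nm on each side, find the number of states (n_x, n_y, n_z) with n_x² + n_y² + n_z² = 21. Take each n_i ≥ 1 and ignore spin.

The level has n_x² + n_y² + n_z² = 21. The ordered positive-integer solutions are (1, 2, 4), (1, 4, 2), (2, 1, 4), (2, 4, 1), (4, 1, 2), (4, 2, 1).
That gives 6 states.

degeneracy = 6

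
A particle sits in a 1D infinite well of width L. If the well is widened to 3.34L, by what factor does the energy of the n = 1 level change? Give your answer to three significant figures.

E_n ∝ 1/L², so the energy scales by 1/3.34² = 0.0896.

0.0896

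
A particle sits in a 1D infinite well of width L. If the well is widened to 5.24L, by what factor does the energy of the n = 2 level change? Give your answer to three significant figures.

0.0364

E_n ∝ 1/L², so the energy scales by 1/5.24² = 0.0364.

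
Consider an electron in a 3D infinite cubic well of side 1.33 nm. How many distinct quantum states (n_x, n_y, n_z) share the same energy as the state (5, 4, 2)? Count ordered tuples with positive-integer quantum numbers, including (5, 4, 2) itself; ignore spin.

The level has n_x² + n_y² + n_z² = 45. The ordered positive-integer solutions are (2, 4, 5), (2, 5, 4), (4, 2, 5), (4, 5, 2), (5, 2, 4), (5, 4, 2).
That gives 6 states.

degeneracy = 6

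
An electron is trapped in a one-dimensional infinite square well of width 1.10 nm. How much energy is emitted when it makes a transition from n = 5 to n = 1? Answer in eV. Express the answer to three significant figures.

|ΔE| = 7.46 eV

E_1 = h²/(8m_eL²) = 4.979×10^-20 J.
|ΔE| = |5² − 1²|·E_1 = 24·4.979×10^-20 J = 1.195×10^-18 J = 7.46 eV.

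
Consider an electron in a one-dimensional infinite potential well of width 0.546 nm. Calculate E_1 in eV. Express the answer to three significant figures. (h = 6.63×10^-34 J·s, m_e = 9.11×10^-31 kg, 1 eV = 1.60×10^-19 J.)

For an infinite well E_n = n²h²/(8m_eL²), so E_1 = h²/(8m_eL²) = (6.63×10^-34)²/(8·9.11×10^-31·(5.46×10^-10 m)²) = 2.023×10^-19 J.
Converting, E_1 = 2.023×10^-19 J / (1.60×10^-19 J/eV) = 1.26 eV.

E_1 = 1.26 eV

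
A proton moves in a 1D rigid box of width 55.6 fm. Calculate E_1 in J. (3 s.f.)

For an infinite well E_n = n²h²/(8m_pL²), so E_1 = h²/(8m_pL²) = (6.626×10^-34)²/(8·1.673×10^-27·(5.56×10^-14 m)²) = 1.061×10^-14 J.

E_1 = 1.06×10^-14 J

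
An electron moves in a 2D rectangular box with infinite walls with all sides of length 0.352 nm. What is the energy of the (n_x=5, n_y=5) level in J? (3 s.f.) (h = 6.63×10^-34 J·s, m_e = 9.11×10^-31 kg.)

For a 2D rectangular well E = (h²/8m_e)·Σ n_i²/L_i² = (6.63×10^-34)²/(8·9.11×10^-31) · [5²/(0.352 nm)² + 5²/(0.352 nm)²].
Evaluating gives E = 2.43×10^-17 J.

E = 2.43×10^-17 J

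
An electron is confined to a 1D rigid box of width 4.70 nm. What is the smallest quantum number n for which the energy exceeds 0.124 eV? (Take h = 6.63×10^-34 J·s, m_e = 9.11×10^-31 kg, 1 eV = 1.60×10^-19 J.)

n = 3

E_1 = h²/(8m_eL²) = 2.730×10^-21 J = 0.01706 eV.
Need n² > 0.124/0.01706 = 7.268, i.e. n > 2.696.
The smallest integer satisfying this is n = 3.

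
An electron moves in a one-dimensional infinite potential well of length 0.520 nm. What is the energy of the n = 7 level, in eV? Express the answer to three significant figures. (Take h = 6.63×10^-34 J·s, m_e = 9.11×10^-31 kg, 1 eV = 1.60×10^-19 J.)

E_7 = 68.3 eV

For an infinite well E_n = n²h²/(8m_eL²), so E_1 = h²/(8m_eL²) = (6.63×10^-34)²/(8·9.11×10^-31·(5.20×10^-10 m)²) = 2.231×10^-19 J.
Then E_7 = 7²·E_1 = 49·2.231×10^-19 J = 1.093×10^-17 J.
Converting, E_7 = 1.093×10^-17 J / (1.60×10^-19 J/eV) = 68.3 eV.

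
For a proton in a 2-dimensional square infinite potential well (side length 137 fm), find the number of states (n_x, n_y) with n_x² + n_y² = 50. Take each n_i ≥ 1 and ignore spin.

The level has n_x² + n_y² = 50. The ordered positive-integer solutions are (1, 7), (5, 5), (7, 1).
That gives 3 states.

degeneracy = 3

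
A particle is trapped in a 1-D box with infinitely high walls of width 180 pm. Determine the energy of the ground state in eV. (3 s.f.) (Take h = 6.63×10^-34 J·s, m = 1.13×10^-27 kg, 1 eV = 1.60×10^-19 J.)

For an infinite well E_n = n²h²/(8mL²), so E_1 = h²/(8mL²) = (6.63×10^-34)²/(8·1.13×10^-27·(1.80×10^-10 m)²) = 1.501×10^-21 J.
Converting, E_1 = 1.501×10^-21 J / (1.60×10^-19 J/eV) = 0.00938 eV.

E_1 = 0.00938 eV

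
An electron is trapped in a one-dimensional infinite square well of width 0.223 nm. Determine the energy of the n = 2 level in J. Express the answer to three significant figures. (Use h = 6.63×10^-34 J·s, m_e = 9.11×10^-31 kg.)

E_2 = 4.85×10^-18 J

For an infinite well E_n = n²h²/(8m_eL²), so E_1 = h²/(8m_eL²) = (6.63×10^-34)²/(8·9.11×10^-31·(2.23×10^-10 m)²) = 1.213×10^-18 J.
Then E_2 = 2²·E_1 = 4·1.213×10^-18 J = 4.85×10^-18 J.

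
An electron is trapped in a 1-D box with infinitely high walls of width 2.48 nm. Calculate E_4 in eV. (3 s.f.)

E_4 = 0.978 eV

For an infinite well E_n = n²h²/(8m_eL²), so E_1 = h²/(8m_eL²) = (6.626×10^-34)²/(8·9.109×10^-31·(2.48×10^-9 m)²) = 9.796×10^-21 J.
Then E_4 = 4²·E_1 = 16·9.796×10^-21 J = 1.567×10^-19 J.
Converting, E_4 = 1.567×10^-19 J / (1.602×10^-19 J/eV) = 0.978 eV.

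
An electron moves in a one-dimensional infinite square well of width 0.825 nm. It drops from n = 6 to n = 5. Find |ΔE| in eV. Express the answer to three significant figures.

E_1 = h²/(8m_eL²) = 8.852×10^-20 J.
|ΔE| = |6² − 5²|·E_1 = 11·8.852×10^-20 J = 9.737×10^-19 J = 6.08 eV.

|ΔE| = 6.08 eV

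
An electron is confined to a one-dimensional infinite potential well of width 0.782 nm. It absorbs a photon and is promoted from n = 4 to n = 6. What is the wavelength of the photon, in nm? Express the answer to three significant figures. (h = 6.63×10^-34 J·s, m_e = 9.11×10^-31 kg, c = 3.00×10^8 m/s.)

λ = 101 nm

E_1 = h²/(8m_eL²) = 9.863×10^-20 J, so ΔE = (6² − 4²)E_1 = 1.973×10^-18 J.
λ = hc/ΔE = (6.63×10^-34·3.00×10^8)/1.973×10^-18 = 1.01×10^-7 m = 101 nm.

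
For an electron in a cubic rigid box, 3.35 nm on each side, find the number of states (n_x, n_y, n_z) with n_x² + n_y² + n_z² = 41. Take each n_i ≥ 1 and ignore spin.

The level has n_x² + n_y² + n_z² = 41. The ordered positive-integer solutions are (1, 2, 6), (1, 6, 2), (2, 1, 6), (2, 6, 1), (3, 4, 4), (4, 3, 4), (4, 4, 3), (6, 1, 2), (6, 2, 1).
That gives 9 states.

degeneracy = 9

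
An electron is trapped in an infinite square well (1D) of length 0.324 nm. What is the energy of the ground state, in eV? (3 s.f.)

E_1 = 3.58 eV

For an infinite well E_n = n²h²/(8m_eL²), so E_1 = h²/(8m_eL²) = (6.626×10^-34)²/(8·9.109×10^-31·(3.24×10^-10 m)²) = 5.739×10^-19 J.
Converting, E_1 = 5.739×10^-19 J / (1.602×10^-19 J/eV) = 3.58 eV.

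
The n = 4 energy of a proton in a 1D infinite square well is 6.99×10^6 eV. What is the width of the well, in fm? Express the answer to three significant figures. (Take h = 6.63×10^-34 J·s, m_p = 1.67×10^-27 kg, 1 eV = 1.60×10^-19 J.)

From E_n = n²h²/(8m_pL²), L = n·h/√(8m_pE_n).
E_4 = 6.99×10^6 eV = 1.118×10^-12 J, so L = 4·6.63×10^-34/√(8·1.67×10^-27·1.118×10^-12) = 2.17×10^-14 m = 21.7 fm.

L = 21.7 fm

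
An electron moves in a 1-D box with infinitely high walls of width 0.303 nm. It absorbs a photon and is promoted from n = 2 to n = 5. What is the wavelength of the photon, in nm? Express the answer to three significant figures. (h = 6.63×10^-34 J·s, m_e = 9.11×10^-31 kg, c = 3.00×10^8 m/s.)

λ = 14.4 nm

E_1 = h²/(8m_eL²) = 6.570×10^-19 J, so ΔE = (5² − 2²)E_1 = 1.380×10^-17 J.
λ = hc/ΔE = (6.63×10^-34·3.00×10^8)/1.380×10^-17 = 1.44×10^-8 m = 14.4 nm.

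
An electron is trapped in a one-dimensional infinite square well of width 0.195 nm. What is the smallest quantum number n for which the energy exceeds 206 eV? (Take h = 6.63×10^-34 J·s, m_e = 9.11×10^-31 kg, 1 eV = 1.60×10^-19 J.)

E_1 = h²/(8m_eL²) = 1.586×10^-18 J = 9.913 eV.
Need n² > 206/9.913 = 20.78, i.e. n > 4.559.
The smallest integer satisfying this is n = 5.

n = 5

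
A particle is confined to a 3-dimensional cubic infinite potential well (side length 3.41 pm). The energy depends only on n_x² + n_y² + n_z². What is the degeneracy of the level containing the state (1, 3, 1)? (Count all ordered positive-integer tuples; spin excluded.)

The level has n_x² + n_y² + n_z² = 11. The ordered positive-integer solutions are (1, 1, 3), (1, 3, 1), (3, 1, 1).
That gives 3 states.

degeneracy = 3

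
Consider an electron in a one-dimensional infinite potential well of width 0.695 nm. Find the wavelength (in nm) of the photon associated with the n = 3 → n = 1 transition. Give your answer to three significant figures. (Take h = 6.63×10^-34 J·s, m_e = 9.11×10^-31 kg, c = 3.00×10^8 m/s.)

λ = 199 nm

E_1 = h²/(8m_eL²) = 1.249×10^-19 J, so ΔE = (3² − 1²)E_1 = 9.992×10^-19 J.
λ = hc/ΔE = (6.63×10^-34·3.00×10^8)/9.992×10^-19 = 1.99×10^-7 m = 199 nm.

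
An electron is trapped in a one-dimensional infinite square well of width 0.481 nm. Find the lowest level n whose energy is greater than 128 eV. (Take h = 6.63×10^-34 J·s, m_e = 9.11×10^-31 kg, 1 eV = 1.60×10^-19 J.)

E_1 = h²/(8m_eL²) = 2.607×10^-19 J = 1.629 eV.
Need n² > 128/1.629 = 78.58, i.e. n > 8.865.
The smallest integer satisfying this is n = 9.

n = 9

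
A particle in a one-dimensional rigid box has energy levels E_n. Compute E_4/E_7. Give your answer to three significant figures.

0.327

E_n ∝ n², so E_4/E_7 = 4²/7² = 16/49 = 0.327.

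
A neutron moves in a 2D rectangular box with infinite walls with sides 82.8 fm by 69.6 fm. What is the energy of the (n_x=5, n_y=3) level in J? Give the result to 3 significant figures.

E = 1.80×10^-13 J

For a 2D rectangular well E = (h²/8m_n)·Σ n_i²/L_i² = (6.626×10^-34)²/(8·1.675×10^-27) · [5²/(82.8 fm)² + 3²/(69.6 fm)²].
Evaluating gives E = 1.80×10^-13 J.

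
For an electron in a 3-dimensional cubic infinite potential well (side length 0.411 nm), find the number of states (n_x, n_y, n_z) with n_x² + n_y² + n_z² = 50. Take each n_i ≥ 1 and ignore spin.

The level has n_x² + n_y² + n_z² = 50. The ordered positive-integer solutions are (3, 4, 5), (3, 5, 4), (4, 3, 5), (4, 5, 3), (5, 3, 4), (5, 4, 3).
That gives 6 states.

degeneracy = 6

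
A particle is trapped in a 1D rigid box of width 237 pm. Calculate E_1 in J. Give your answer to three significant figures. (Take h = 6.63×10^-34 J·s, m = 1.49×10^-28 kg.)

For an infinite well E_n = n²h²/(8mL²), so E_1 = h²/(8mL²) = (6.63×10^-34)²/(8·1.49×10^-28·(2.37×10^-10 m)²) = 6.565×10^-21 J.

E_1 = 6.57×10^-21 J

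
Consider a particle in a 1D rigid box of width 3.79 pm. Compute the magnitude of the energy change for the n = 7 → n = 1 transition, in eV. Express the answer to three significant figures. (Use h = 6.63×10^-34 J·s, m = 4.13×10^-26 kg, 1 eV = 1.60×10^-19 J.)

E_1 = h²/(8mL²) = 9.262×10^-20 J.
|ΔE| = |7² − 1²|·E_1 = 48·9.262×10^-20 J = 4.446×10^-18 J = 27.8 eV.

|ΔE| = 27.8 eV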